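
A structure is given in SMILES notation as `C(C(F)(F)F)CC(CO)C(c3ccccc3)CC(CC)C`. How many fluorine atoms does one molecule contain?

3

Atom tally by fragment:
  F3CCH2 → C:2 H:2 F:3
  CH2 → C:1 H:2
  CH(CH2OH) → C:2 H:4 O:1
  CH(C6H5) → C:7 H:6
  CH2 → C:1 H:2
  CH(C2H5) → C:3 H:6
  CH3 → C:1 H:3
Element totals:
  C: 17
  H: 25
  F: 3
  O: 1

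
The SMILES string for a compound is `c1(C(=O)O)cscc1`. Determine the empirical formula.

Atom tally by fragment:
  thiophene ring core → C:4 H:4 S:1
  (− 1 ring H displaced by substituents)
  + COOH → C:1 H:1 O:2
Element totals:
  C: 5
  H: 4
  O: 2
  S: 1
Molecular formula: C5H4O2S.
gcd of subscripts (5, 4, 2, 1) = 1, so the empirical formula equals the molecular formula.

C5H4O2S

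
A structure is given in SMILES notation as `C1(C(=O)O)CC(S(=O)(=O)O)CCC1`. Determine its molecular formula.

C7H12O5S

Atom tally by fragment:
  cyclohexane ring core → C:6 H:12
  (− 2 ring H displaced by substituents)
  + COOH → C:1 H:1 O:2
  + SO3H → S:1 O:3 H:1
Element totals:
  C: 7
  H: 12
  O: 5
  S: 1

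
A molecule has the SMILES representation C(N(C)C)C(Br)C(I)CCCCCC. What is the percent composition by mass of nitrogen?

3.72%

Atom tally by fragment:
  (CH3)2NCH2 → C:3 H:8 N:1
  CH(Br) → C:1 H:1 Br:1
  CH(I) → C:1 H:1 I:1
  CH2 → C:1 H:2
  CH2 → C:1 H:2
  CH2 → C:1 H:2
  CH2 → C:1 H:2
  CH2 → C:1 H:2
  CH3 → C:1 H:3
Element totals:
  C: 11
  H: 23
  Br: 1
  I: 1
  N: 1
Molecular formula: C11H23BrIN.
Molar mass = 376.120 g/mol.
Mass from N: 1 × 14.007 = 14.007 g/mol.
%N = 14.007 / 376.120 × 100 = 3.72%.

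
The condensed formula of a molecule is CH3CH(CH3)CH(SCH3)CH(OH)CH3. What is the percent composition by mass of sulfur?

21.62%

Atom tally by fragment:
  CH3 → C:1 H:3
  CH(CH3) → C:2 H:4
  CH(SCH3) → C:2 H:4 S:1
  CH(OH) → C:1 H:2 O:1
  CH3 → C:1 H:3
Element totals:
  C: 7
  H: 16
  O: 1
  S: 1
Molecular formula: C7H16OS.
Molar mass = 148.264 g/mol.
Mass from S: 1 × 32.06 = 32.060 g/mol.
%S = 32.060 / 148.264 × 100 = 21.62%.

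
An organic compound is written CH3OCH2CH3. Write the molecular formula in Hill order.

Atom tally by fragment:
  CH3OCH2 → C:2 H:5 O:1
  CH3 → C:1 H:3
Element totals:
  C: 3
  H: 8
  O: 1

C3H8O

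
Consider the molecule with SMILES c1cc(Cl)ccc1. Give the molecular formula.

C6H5Cl

Atom tally by fragment:
  benzene ring core → C:6 H:6
  (− 1 ring H displaced by substituents)
  + Cl → Cl:1
Element totals:
  C: 6
  H: 5
  Cl: 1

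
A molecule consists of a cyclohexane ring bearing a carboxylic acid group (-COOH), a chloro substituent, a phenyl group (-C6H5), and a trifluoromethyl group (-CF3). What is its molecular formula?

C14H14ClF3O2

Atom tally by fragment:
  cyclohexane ring core → C:6 H:12
  (− 4 ring H displaced by substituents)
  + COOH → C:1 H:1 O:2
  + Cl → Cl:1
  + C6H5 → C:6 H:5
  + CF3 → C:1 F:3
Element totals:
  C: 14
  H: 14
  Cl: 1
  F: 3
  O: 2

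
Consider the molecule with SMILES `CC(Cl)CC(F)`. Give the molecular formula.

Atom tally by fragment:
  CH3 → C:1 H:3
  CH(Cl) → C:1 H:1 Cl:1
  CH2 → C:1 H:2
  CH2F → C:1 H:2 F:1
Element totals:
  C: 4
  H: 8
  Cl: 1
  F: 1

C4H8ClF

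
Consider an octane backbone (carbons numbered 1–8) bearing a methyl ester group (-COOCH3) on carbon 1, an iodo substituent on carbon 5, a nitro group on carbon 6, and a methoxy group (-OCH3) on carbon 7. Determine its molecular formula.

Atom tally by fragment:
  CH3OOCCH2 → C:3 H:5 O:2
  CH2 → C:1 H:2
  CH2 → C:1 H:2
  CH2 → C:1 H:2
  CH(I) → C:1 H:1 I:1
  CH(NO2) → C:1 H:1 N:1 O:2
  CH(OCH3) → C:2 H:4 O:1
  CH3 → C:1 H:3
Element totals:
  C: 11
  H: 20
  I: 1
  N: 1
  O: 5

C11H20INO5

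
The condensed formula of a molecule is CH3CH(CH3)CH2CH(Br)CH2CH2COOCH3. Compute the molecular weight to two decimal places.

237.14 g/mol

Atom tally by fragment:
  CH3 → C:1 H:3
  CH(CH3) → C:2 H:4
  CH2 → C:1 H:2
  CH(Br) → C:1 H:1 Br:1
  CH2 → C:1 H:2
  CH2COOCH3 → C:3 H:5 O:2
Element totals:
  C: 9
  H: 17
  Br: 1
  O: 2
Molecular formula: C9H17BrO2.
  M = 9(12.011) + 17(1.008) + 79.904 + 2(15.999)
    = 108.099 + 17.136 + 79.904 + 31.998 = 237.137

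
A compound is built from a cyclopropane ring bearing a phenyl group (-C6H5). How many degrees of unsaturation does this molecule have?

5

Atom tally by fragment:
  cyclopropane ring core → C:3 H:6
  (− 1 ring H displaced by substituents)
  + C6H5 → C:6 H:5
Element totals:
  C: 9
  H: 10
Molecular formula: C9H10.
DoU = (2C + 2 + N − H − X) / 2 = (2·9 + 2 + 0 − 10 − 0) / 2 = 5.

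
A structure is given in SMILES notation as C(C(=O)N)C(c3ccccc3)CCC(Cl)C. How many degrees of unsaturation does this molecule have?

5

Atom tally by fragment:
  H2NOCCH2 → C:2 H:4 O:1 N:1
  CH(C6H5) → C:7 H:6
  CH2 → C:1 H:2
  CH2 → C:1 H:2
  CH(Cl) → C:1 H:1 Cl:1
  CH3 → C:1 H:3
Element totals:
  C: 13
  H: 18
  Cl: 1
  N: 1
  O: 1
Molecular formula: C13H18ClNO.
DoU = (2C + 2 + N − H − X) / 2 = (2·13 + 2 + 1 − 18 − 1) / 2 = 5.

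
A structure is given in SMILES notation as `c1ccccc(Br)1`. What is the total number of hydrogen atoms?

Atom tally by fragment:
  benzene ring core → C:6 H:6
  (− 1 ring H displaced by substituents)
  + Br → Br:1
Element totals:
  C: 6
  H: 5
  Br: 1

5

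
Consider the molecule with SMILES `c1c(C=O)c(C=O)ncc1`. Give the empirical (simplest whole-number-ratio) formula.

C7H5NO2

Atom tally by fragment:
  pyridine ring core → C:5 H:5 N:1
  (− 2 ring H displaced by substituents)
  + CHO → C:1 H:1 O:1
  + CHO → C:1 H:1 O:1
Element totals:
  C: 7
  H: 5
  N: 1
  O: 2
Molecular formula: C7H5NO2.
gcd of subscripts (7, 5, 1, 2) = 1, so the empirical formula equals the molecular formula.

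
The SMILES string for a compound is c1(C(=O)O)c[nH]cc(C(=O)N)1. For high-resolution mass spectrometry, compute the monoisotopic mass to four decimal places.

Atom tally by fragment:
  pyrrole ring core → C:4 H:5 N:1
  (− 2 ring H displaced by substituents)
  + COOH → C:1 H:1 O:2
  + CONH2 → C:1 H:2 O:1 N:1
Element totals:
  C: 6
  H: 6
  N: 2
  O: 3
Molecular formula: C6H6N2O3.
  M = 6(12.0) + 6(1.007825) + 2(14.003074) + 3(15.994915)
    = 72.000000 + 6.046950 + 28.006148 + 47.984745 = 154.037843

154.0378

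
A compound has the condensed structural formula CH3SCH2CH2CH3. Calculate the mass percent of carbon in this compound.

53.27%

Atom tally by fragment:
  CH3SCH2 → C:2 H:5 S:1
  CH2 → C:1 H:2
  CH3 → C:1 H:3
Element totals:
  C: 4
  H: 10
  S: 1
Molecular formula: C4H10S.
Molar mass = 90.184 g/mol.
Mass from C: 4 × 12.011 = 48.044 g/mol.
%C = 48.044 / 90.184 × 100 = 53.27%.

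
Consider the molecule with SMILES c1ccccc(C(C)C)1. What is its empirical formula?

C3H4

Atom tally by fragment:
  benzene ring core → C:6 H:6
  (− 1 ring H displaced by substituents)
  + CH(CH3)2 → C:3 H:7
Element totals:
  C: 9
  H: 12
Molecular formula: C9H12.
gcd of subscripts = 3; dividing each by 3:
  C: 9/3 = 3
  H: 12/3 = 4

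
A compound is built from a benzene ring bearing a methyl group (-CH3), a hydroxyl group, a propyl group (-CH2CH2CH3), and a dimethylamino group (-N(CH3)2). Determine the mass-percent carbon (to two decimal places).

Atom tally by fragment:
  benzene ring core → C:6 H:6
  (− 4 ring H displaced by substituents)
  + CH3 → C:1 H:3
  + OH → O:1 H:1
  + CH2CH2CH3 → C:3 H:7
  + N(CH3)2 → N:1 C:2 H:6
Element totals:
  C: 12
  H: 19
  N: 1
  O: 1
Molecular formula: C12H19NO.
Molar mass = 193.290 g/mol.
Mass from C: 12 × 12.011 = 144.132 g/mol.
%C = 144.132 / 193.290 × 100 = 74.57%.

74.57%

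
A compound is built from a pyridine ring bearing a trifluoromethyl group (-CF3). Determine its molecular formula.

Atom tally by fragment:
  pyridine ring core → C:5 H:5 N:1
  (− 1 ring H displaced by substituents)
  + CF3 → C:1 F:3
Element totals:
  C: 6
  H: 4
  F: 3
  N: 1

C6H4F3N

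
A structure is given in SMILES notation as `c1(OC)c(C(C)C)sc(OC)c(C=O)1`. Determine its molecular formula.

C10H14O3S

Atom tally by fragment:
  thiophene ring core → C:4 H:4 S:1
  (− 4 ring H displaced by substituents)
  + OCH3 → C:1 H:3 O:1
  + CH(CH3)2 → C:3 H:7
  + OCH3 → C:1 H:3 O:1
  + CHO → C:1 H:1 O:1
Element totals:
  C: 10
  H: 14
  O: 3
  S: 1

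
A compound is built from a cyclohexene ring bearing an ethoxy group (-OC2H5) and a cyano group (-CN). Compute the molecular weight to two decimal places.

151.21 g/mol

Atom tally by fragment:
  cyclohexene ring core → C:6 H:10
  (− 2 ring H displaced by substituents)
  + OC2H5 → C:2 H:5 O:1
  + CN → C:1 N:1
Element totals:
  C: 9
  H: 13
  N: 1
  O: 1
Molecular formula: C9H13NO.
  M = 9(12.011) + 13(1.008) + 14.007 + 15.999
    = 108.099 + 13.104 + 14.007 + 15.999 = 151.209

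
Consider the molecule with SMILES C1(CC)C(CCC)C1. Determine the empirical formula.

CH2

Atom tally by fragment:
  cyclopropane ring core → C:3 H:6
  (− 2 ring H displaced by substituents)
  + C2H5 → C:2 H:5
  + CH2CH2CH3 → C:3 H:7
Element totals:
  C: 8
  H: 16
Molecular formula: C8H16.
gcd of subscripts = 8; dividing each by 8:
  C: 8/8 = 1
  H: 16/8 = 2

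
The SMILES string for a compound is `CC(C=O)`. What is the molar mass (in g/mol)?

Atom tally by fragment:
  CH3 → C:1 H:3
  CH2CHO → C:2 H:3 O:1
Element totals:
  C: 3
  H: 6
  O: 1
Molecular formula: C3H6O.
  M = 3(12.011) + 6(1.008) + 15.999
    = 36.033 + 6.048 + 15.999 = 58.080

58.08 g/mol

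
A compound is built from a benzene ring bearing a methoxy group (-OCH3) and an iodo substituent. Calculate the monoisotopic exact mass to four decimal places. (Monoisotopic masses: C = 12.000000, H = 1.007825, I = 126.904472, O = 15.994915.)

233.9542

Atom tally by fragment:
  benzene ring core → C:6 H:6
  (− 2 ring H displaced by substituents)
  + OCH3 → C:1 H:3 O:1
  + I → I:1
Element totals:
  C: 7
  H: 7
  I: 1
  O: 1
Molecular formula: C7H7IO.
  M = 7(12.0) + 7(1.007825) + 126.904472 + 15.994915
    = 84.000000 + 7.054775 + 126.904472 + 15.994915 = 233.954162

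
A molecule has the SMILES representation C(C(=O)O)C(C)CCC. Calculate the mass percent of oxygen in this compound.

Atom tally by fragment:
  HOOCCH2 → C:2 H:3 O:2
  CH(CH3) → C:2 H:4
  CH2 → C:1 H:2
  CH2 → C:1 H:2
  CH3 → C:1 H:3
Element totals:
  C: 7
  H: 14
  O: 2
Molecular formula: C7H14O2.
Molar mass = 130.187 g/mol.
Mass from O: 2 × 15.999 = 31.998 g/mol.
%O = 31.998 / 130.187 × 100 = 24.58%.

24.58%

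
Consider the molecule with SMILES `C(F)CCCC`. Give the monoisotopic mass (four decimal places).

90.0845

Atom tally by fragment:
  FCH2 → C:1 H:2 F:1
  CH2 → C:1 H:2
  CH2 → C:1 H:2
  CH2 → C:1 H:2
  CH3 → C:1 H:3
Element totals:
  C: 5
  H: 11
  F: 1
Molecular formula: C5H11F.
  M = 5(12.0) + 11(1.007825) + 18.998403
    = 60.000000 + 11.086075 + 18.998403 = 90.084478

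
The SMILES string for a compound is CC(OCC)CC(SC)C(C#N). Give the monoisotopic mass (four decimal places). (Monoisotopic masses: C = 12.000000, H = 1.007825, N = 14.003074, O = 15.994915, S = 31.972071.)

187.1031

Atom tally by fragment:
  CH3 → C:1 H:3
  CH(OC2H5) → C:3 H:6 O:1
  CH2 → C:1 H:2
  CH(SCH3) → C:2 H:4 S:1
  CH2CN → C:2 H:2 N:1
Element totals:
  C: 9
  H: 17
  N: 1
  O: 1
  S: 1
Molecular formula: C9H17NOS.
  M = 9(12.0) + 17(1.007825) + 14.003074 + 15.994915 + 31.972071
    = 108.000000 + 17.133025 + 14.003074 + 15.994915 + 31.972071 = 187.103085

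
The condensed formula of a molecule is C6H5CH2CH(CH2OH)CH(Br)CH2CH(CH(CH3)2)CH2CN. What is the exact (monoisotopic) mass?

Atom tally by fragment:
  C6H5CH2 → C:7 H:7
  CH(CH2OH) → C:2 H:4 O:1
  CH(Br) → C:1 H:1 Br:1
  CH2 → C:1 H:2
  CH(CH(CH3)2) → C:4 H:8
  CH2CN → C:2 H:2 N:1
Element totals:
  C: 17
  H: 24
  Br: 1
  N: 1
  O: 1
Molecular formula: C17H24BrNO.
  M = 17(12.0) + 24(1.007825) + 78.918338 + 14.003074 + 15.994915
    = 204.000000 + 24.187800 + 78.918338 + 14.003074 + 15.994915 = 337.104127

337.1041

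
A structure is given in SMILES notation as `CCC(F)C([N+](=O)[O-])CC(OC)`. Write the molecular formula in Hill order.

C7H14FNO3

Atom tally by fragment:
  CH3 → C:1 H:3
  CH2 → C:1 H:2
  CH(F) → C:1 H:1 F:1
  CH(NO2) → C:1 H:1 N:1 O:2
  CH2 → C:1 H:2
  CH2OCH3 → C:2 H:5 O:1
Element totals:
  C: 7
  H: 14
  F: 1
  N: 1
  O: 3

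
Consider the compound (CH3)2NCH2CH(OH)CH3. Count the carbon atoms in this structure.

5

Atom tally by fragment:
  (CH3)2NCH2 → C:3 H:8 N:1
  CH(OH) → C:1 H:2 O:1
  CH3 → C:1 H:3
Element totals:
  C: 5
  H: 13
  N: 1
  O: 1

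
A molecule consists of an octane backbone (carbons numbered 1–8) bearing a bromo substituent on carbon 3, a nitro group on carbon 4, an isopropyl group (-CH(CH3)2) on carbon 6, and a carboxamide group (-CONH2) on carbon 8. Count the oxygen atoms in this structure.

3

Atom tally by fragment:
  CH3 → C:1 H:3
  CH2 → C:1 H:2
  CH(Br) → C:1 H:1 Br:1
  CH(NO2) → C:1 H:1 N:1 O:2
  CH2 → C:1 H:2
  CH(CH(CH3)2) → C:4 H:8
  CH2 → C:1 H:2
  CH2CONH2 → C:2 H:4 O:1 N:1
Element totals:
  C: 12
  H: 23
  Br: 1
  N: 2
  O: 3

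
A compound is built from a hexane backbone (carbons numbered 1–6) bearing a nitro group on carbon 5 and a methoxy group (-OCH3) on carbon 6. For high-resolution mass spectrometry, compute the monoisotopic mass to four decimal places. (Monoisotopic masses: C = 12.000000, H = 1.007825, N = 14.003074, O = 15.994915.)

161.1052

Atom tally by fragment:
  CH3 → C:1 H:3
  CH2 → C:1 H:2
  CH2 → C:1 H:2
  CH2 → C:1 H:2
  CH(NO2) → C:1 H:1 N:1 O:2
  CH2OCH3 → C:2 H:5 O:1
Element totals:
  C: 7
  H: 15
  N: 1
  O: 3
Molecular formula: C7H15NO3.
  M = 7(12.0) + 15(1.007825) + 14.003074 + 3(15.994915)
    = 84.000000 + 15.117375 + 14.003074 + 47.984745 = 161.105194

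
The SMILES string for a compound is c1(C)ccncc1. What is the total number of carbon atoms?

Atom tally by fragment:
  pyridine ring core → C:5 H:5 N:1
  (− 1 ring H displaced by substituents)
  + CH3 → C:1 H:3
Element totals:
  C: 6
  H: 7
  N: 1

6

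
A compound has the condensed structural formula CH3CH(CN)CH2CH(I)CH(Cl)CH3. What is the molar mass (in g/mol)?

271.53 g/mol

Element totals:
  C: 7
  H: 11
  Cl: 1
  I: 1
  N: 1
Molecular formula: C7H11ClIN.
  M = 7(12.011) + 11(1.008) + 35.45 + 126.904 + 14.007
    = 84.077 + 11.088 + 35.450 + 126.904 + 14.007 = 271.526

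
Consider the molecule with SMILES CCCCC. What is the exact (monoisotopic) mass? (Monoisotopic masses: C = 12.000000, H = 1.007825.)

Atom tally by fragment:
  CH3 → C:1 H:3
  CH2 → C:1 H:2
  CH2 → C:1 H:2
  CH2 → C:1 H:2
  CH3 → C:1 H:3
Element totals:
  C: 5
  H: 12
Molecular formula: C5H12.
  M = 5(12.0) + 12(1.007825)
    = 60.000000 + 12.093900 = 72.093900

72.0939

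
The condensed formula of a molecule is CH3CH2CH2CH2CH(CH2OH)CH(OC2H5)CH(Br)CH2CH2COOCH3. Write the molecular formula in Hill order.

C14H27BrO4

Atom tally by fragment:
  CH3 → C:1 H:3
  CH2 → C:1 H:2
  CH2 → C:1 H:2
  CH2 → C:1 H:2
  CH(CH2OH) → C:2 H:4 O:1
  CH(OC2H5) → C:3 H:6 O:1
  CH(Br) → C:1 H:1 Br:1
  CH2 → C:1 H:2
  CH2COOCH3 → C:3 H:5 O:2
Element totals:
  C: 14
  H: 27
  Br: 1
  O: 4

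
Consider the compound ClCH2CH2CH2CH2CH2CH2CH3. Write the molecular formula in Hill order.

Atom tally by fragment:
  ClCH2 → C:1 H:2 Cl:1
  CH2 → C:1 H:2
  CH2 → C:1 H:2
  CH2 → C:1 H:2
  CH2 → C:1 H:2
  CH2 → C:1 H:2
  CH3 → C:1 H:3
Element totals:
  C: 7
  H: 15
  Cl: 1

C7H15Cl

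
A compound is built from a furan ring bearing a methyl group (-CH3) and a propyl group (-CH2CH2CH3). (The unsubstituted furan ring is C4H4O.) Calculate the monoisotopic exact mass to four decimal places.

Atom tally by fragment:
  furan ring core → C:4 H:4 O:1
  (− 2 ring H displaced by substituents)
  + CH3 → C:1 H:3
  + CH2CH2CH3 → C:3 H:7
Element totals:
  C: 8
  H: 12
  O: 1
Molecular formula: C8H12O.
  M = 8(12.0) + 12(1.007825) + 15.994915
    = 96.000000 + 12.093900 + 15.994915 = 124.088815

124.0888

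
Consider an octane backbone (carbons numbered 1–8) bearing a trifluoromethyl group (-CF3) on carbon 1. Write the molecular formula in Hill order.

C9H17F3

Atom tally by fragment:
  F3CCH2 → C:2 H:2 F:3
  CH2 → C:1 H:2
  CH2 → C:1 H:2
  CH2 → C:1 H:2
  CH2 → C:1 H:2
  CH2 → C:1 H:2
  CH2 → C:1 H:2
  CH3 → C:1 H:3
Element totals:
  C: 9
  H: 17
  F: 3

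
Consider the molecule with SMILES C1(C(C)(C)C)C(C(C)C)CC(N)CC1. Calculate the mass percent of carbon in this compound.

79.11%

Atom tally by fragment:
  cyclohexane ring core → C:6 H:12
  (− 3 ring H displaced by substituents)
  + C(CH3)3 → C:4 H:9
  + CH(CH3)2 → C:3 H:7
  + NH2 → N:1 H:2
Element totals:
  C: 13
  H: 27
  N: 1
Molecular formula: C13H27N.
Molar mass = 197.366 g/mol.
Mass from C: 13 × 12.011 = 156.143 g/mol.
%C = 156.143 / 197.366 × 100 = 79.11%.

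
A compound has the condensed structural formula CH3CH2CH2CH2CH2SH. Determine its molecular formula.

C5H12S

Atom tally by fragment:
  CH3 → C:1 H:3
  CH2 → C:1 H:2
  CH2 → C:1 H:2
  CH2 → C:1 H:2
  CH2SH → C:1 H:3 S:1
Element totals:
  C: 5
  H: 12
  S: 1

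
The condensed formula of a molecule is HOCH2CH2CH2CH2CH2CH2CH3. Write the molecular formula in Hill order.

C7H16O

Element totals:
  C: 7
  H: 16
  O: 1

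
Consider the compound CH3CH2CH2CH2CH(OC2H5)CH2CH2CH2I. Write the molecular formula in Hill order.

C10H21IO

Element totals:
  C: 10
  H: 21
  I: 1
  O: 1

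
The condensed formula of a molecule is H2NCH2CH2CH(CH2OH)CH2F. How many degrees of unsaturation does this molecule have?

Element totals:
  C: 5
  H: 12
  F: 1
  N: 1
  O: 1
Molecular formula: C5H12FNO.
DoU = (2C + 2 + N − H − X) / 2 = (2·5 + 2 + 1 − 12 − 1) / 2 = 0.

0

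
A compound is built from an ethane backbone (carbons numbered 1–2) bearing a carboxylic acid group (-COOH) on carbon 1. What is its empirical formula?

C3H6O2

Atom tally by fragment:
  HOOCCH2 → C:2 H:3 O:2
  CH3 → C:1 H:3
Element totals:
  C: 3
  H: 6
  O: 2
Molecular formula: C3H6O2.
gcd of subscripts (3, 6, 2) = 1, so the empirical formula equals the molecular formula.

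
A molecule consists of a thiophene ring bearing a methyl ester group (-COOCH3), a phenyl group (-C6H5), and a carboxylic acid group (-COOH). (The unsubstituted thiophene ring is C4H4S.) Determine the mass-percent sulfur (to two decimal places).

12.22%

Atom tally by fragment:
  thiophene ring core → C:4 H:4 S:1
  (− 3 ring H displaced by substituents)
  + COOCH3 → C:2 H:3 O:2
  + C6H5 → C:6 H:5
  + COOH → C:1 H:1 O:2
Element totals:
  C: 13
  H: 10
  O: 4
  S: 1
Molecular formula: C13H10O4S.
Molar mass = 262.279 g/mol.
Mass from S: 1 × 32.06 = 32.060 g/mol.
%S = 32.060 / 262.279 × 100 = 12.22%.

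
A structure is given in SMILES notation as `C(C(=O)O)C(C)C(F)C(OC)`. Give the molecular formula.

C7H13FO3

Atom tally by fragment:
  HOOCCH2 → C:2 H:3 O:2
  CH(CH3) → C:2 H:4
  CH(F) → C:1 H:1 F:1
  CH2OCH3 → C:2 H:5 O:1
Element totals:
  C: 7
  H: 13
  F: 1
  O: 3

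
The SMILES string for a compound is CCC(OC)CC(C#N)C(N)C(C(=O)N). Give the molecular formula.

C10H19N3O2

Atom tally by fragment:
  CH3 → C:1 H:3
  CH2 → C:1 H:2
  CH(OCH3) → C:2 H:4 O:1
  CH2 → C:1 H:2
  CH(CN) → C:2 H:1 N:1
  CH(NH2) → C:1 H:3 N:1
  CH2CONH2 → C:2 H:4 O:1 N:1
Element totals:
  C: 10
  H: 19
  N: 3
  O: 2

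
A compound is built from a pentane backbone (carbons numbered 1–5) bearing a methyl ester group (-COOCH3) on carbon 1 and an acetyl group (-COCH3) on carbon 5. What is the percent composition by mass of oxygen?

27.87%

Atom tally by fragment:
  CH3OOCCH2 → C:3 H:5 O:2
  CH2 → C:1 H:2
  CH2 → C:1 H:2
  CH2 → C:1 H:2
  CH2COCH3 → C:3 H:5 O:1
Element totals:
  C: 9
  H: 16
  O: 3
Molecular formula: C9H16O3.
Molar mass = 172.224 g/mol.
Mass from O: 3 × 15.999 = 47.997 g/mol.
%O = 47.997 / 172.224 × 100 = 27.87%.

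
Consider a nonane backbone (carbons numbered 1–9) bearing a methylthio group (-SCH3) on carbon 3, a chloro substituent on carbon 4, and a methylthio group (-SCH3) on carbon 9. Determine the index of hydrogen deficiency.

0

Atom tally by fragment:
  CH3 → C:1 H:3
  CH2 → C:1 H:2
  CH(SCH3) → C:2 H:4 S:1
  CH(Cl) → C:1 H:1 Cl:1
  CH2 → C:1 H:2
  CH2 → C:1 H:2
  CH2 → C:1 H:2
  CH2 → C:1 H:2
  CH2SCH3 → C:2 H:5 S:1
Element totals:
  C: 11
  H: 23
  Cl: 1
  S: 2
Molecular formula: C11H23ClS2.
DoU = (2C + 2 + N − H − X) / 2 = (2·11 + 2 + 0 − 23 − 1) / 2 = 0.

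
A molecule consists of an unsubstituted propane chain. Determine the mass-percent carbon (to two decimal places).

81.71%

Atom tally by fragment:
  CH3 → C:1 H:3
  CH2 → C:1 H:2
  CH3 → C:1 H:3
Element totals:
  C: 3
  H: 8
Molecular formula: C3H8.
Molar mass = 44.097 g/mol.
Mass from C: 3 × 12.011 = 36.033 g/mol.
%C = 36.033 / 44.097 × 100 = 81.71%.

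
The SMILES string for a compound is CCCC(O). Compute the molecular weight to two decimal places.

Atom tally by fragment:
  CH3 → C:1 H:3
  CH2 → C:1 H:2
  CH2 → C:1 H:2
  CH2OH → C:1 H:3 O:1
Element totals:
  C: 4
  H: 10
  O: 1
Molecular formula: C4H10O.
  M = 4(12.011) + 10(1.008) + 15.999
    = 48.044 + 10.080 + 15.999 = 74.123

74.12 g/mol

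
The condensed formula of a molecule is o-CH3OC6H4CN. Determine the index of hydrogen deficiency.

Element totals:
  C: 8
  H: 7
  N: 1
  O: 1
Molecular formula: C8H7NO.
DoU = (2C + 2 + N − H − X) / 2 = (2·8 + 2 + 1 − 7 − 0) / 2 = 6.

6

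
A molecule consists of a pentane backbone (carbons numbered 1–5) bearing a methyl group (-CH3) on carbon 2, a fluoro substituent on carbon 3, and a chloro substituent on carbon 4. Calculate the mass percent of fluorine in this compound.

13.71%

Atom tally by fragment:
  CH3 → C:1 H:3
  CH(CH3) → C:2 H:4
  CH(F) → C:1 H:1 F:1
  CH(Cl) → C:1 H:1 Cl:1
  CH3 → C:1 H:3
Element totals:
  C: 6
  H: 12
  Cl: 1
  F: 1
Molecular formula: C6H12ClF.
Molar mass = 138.610 g/mol.
Mass from F: 1 × 18.998 = 18.998 g/mol.
%F = 18.998 / 138.610 × 100 = 13.71%.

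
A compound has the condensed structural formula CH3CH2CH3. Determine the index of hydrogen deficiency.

Atom tally by fragment:
  CH3 → C:1 H:3
  CH2 → C:1 H:2
  CH3 → C:1 H:3
Element totals:
  C: 3
  H: 8
Molecular formula: C3H8.
DoU = (2C + 2 + N − H − X) / 2 = (2·3 + 2 + 0 − 8 − 0) / 2 = 0.

0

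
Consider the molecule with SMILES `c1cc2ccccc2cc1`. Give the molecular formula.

Atom tally by fragment:
  naphthalene ring system core → C:10 H:8
Element totals:
  C: 10
  H: 8

C10H8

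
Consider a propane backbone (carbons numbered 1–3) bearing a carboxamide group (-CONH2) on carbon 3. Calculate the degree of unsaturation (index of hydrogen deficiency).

1

Atom tally by fragment:
  CH3 → C:1 H:3
  CH2 → C:1 H:2
  CH2CONH2 → C:2 H:4 O:1 N:1
Element totals:
  C: 4
  H: 9
  N: 1
  O: 1
Molecular formula: C4H9NO.
DoU = (2C + 2 + N − H − X) / 2 = (2·4 + 2 + 1 − 9 − 0) / 2 = 1.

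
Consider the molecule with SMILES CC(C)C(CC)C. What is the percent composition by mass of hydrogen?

Atom tally by fragment:
  CH3 → C:1 H:3
  CH(CH3) → C:2 H:4
  CH(C2H5) → C:3 H:6
  CH3 → C:1 H:3
Element totals:
  C: 7
  H: 16
Molecular formula: C7H16.
Molar mass = 100.205 g/mol.
Mass from H: 16 × 1.008 = 16.128 g/mol.
%H = 16.128 / 100.205 × 100 = 16.10%.

16.10%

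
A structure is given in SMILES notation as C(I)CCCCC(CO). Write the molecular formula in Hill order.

C7H15IO

Atom tally by fragment:
  ICH2 → C:1 H:2 I:1
  CH2 → C:1 H:2
  CH2 → C:1 H:2
  CH2 → C:1 H:2
  CH2 → C:1 H:2
  CH2CH2OH → C:2 H:5 O:1
Element totals:
  C: 7
  H: 15
  I: 1
  O: 1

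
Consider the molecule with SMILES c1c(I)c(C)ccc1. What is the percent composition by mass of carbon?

Atom tally by fragment:
  benzene ring core → C:6 H:6
  (− 2 ring H displaced by substituents)
  + I → I:1
  + CH3 → C:1 H:3
Element totals:
  C: 7
  H: 7
  I: 1
Molecular formula: C7H7I.
Molar mass = 218.037 g/mol.
Mass from C: 7 × 12.011 = 84.077 g/mol.
%C = 84.077 / 218.037 × 100 = 38.56%.

38.56%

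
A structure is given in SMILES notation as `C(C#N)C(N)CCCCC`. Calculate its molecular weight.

140.23 g/mol

Atom tally by fragment:
  NCCH2 → C:2 H:2 N:1
  CH(NH2) → C:1 H:3 N:1
  CH2 → C:1 H:2
  CH2 → C:1 H:2
  CH2 → C:1 H:2
  CH2 → C:1 H:2
  CH3 → C:1 H:3
Element totals:
  C: 8
  H: 16
  N: 2
Molecular formula: C8H16N2.
  M = 8(12.011) + 16(1.008) + 2(14.007)
    = 96.088 + 16.128 + 28.014 = 140.230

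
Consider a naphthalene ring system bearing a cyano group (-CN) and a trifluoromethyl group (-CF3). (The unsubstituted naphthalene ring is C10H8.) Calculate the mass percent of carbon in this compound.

Atom tally by fragment:
  naphthalene ring system core → C:10 H:8
  (− 2 ring H displaced by substituents)
  + CN → C:1 N:1
  + CF3 → C:1 F:3
Element totals:
  C: 12
  H: 6
  F: 3
  N: 1
Molecular formula: C12H6F3N.
Molar mass = 221.181 g/mol.
Mass from C: 12 × 12.011 = 144.132 g/mol.
%C = 144.132 / 221.181 × 100 = 65.16%.

65.16%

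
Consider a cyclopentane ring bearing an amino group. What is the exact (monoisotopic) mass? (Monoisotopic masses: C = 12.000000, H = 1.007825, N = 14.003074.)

Atom tally by fragment:
  cyclopentane ring core → C:5 H:10
  (− 1 ring H displaced by substituents)
  + NH2 → N:1 H:2
Element totals:
  C: 5
  H: 11
  N: 1
Molecular formula: C5H11N.
  M = 5(12.0) + 11(1.007825) + 14.003074
    = 60.000000 + 11.086075 + 14.003074 = 85.089149

85.0891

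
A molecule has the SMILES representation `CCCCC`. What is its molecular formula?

C5H12

Atom tally by fragment:
  CH3 → C:1 H:3
  CH2 → C:1 H:2
  CH2 → C:1 H:2
  CH2 → C:1 H:2
  CH3 → C:1 H:3
Element totals:
  C: 5
  H: 12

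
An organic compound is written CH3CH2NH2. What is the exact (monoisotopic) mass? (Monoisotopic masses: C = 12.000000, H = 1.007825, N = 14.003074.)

Element totals:
  C: 2
  H: 7
  N: 1
Molecular formula: C2H7N.
  M = 2(12.0) + 7(1.007825) + 14.003074
    = 24.000000 + 7.054775 + 14.003074 = 45.057849

45.0578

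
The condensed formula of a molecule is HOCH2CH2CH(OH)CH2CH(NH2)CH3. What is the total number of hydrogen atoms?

15

Element totals:
  C: 6
  H: 15
  N: 1
  O: 2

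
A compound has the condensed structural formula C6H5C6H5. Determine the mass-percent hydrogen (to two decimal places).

Atom tally by fragment:
  benzene ring core → C:6 H:6
  (− 1 ring H displaced by substituents)
  + C6H5 → C:6 H:5
Element totals:
  C: 12
  H: 10
Molecular formula: C12H10.
Molar mass = 154.212 g/mol.
Mass from H: 10 × 1.008 = 10.080 g/mol.
%H = 10.080 / 154.212 × 100 = 6.54%.

6.54%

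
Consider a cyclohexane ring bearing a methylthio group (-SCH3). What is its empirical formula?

Atom tally by fragment:
  cyclohexane ring core → C:6 H:12
  (− 1 ring H displaced by substituents)
  + SCH3 → C:1 H:3 S:1
Element totals:
  C: 7
  H: 14
  S: 1
Molecular formula: C7H14S.
gcd of subscripts (7, 14, 1) = 1, so the empirical formula equals the molecular formula.

C7H14S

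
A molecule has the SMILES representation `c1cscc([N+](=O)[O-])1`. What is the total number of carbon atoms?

Atom tally by fragment:
  thiophene ring core → C:4 H:4 S:1
  (− 1 ring H displaced by substituents)
  + NO2 → N:1 O:2
Element totals:
  C: 4
  H: 3
  N: 1
  O: 2
  S: 1

4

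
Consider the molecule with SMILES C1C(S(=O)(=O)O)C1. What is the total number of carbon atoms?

3

Atom tally by fragment:
  cyclopropane ring core → C:3 H:6
  (− 1 ring H displaced by substituents)
  + SO3H → S:1 O:3 H:1
Element totals:
  C: 3
  H: 6
  O: 3
  S: 1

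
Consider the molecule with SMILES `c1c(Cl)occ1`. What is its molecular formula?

Atom tally by fragment:
  furan ring core → C:4 H:4 O:1
  (− 1 ring H displaced by substituents)
  + Cl → Cl:1
Element totals:
  C: 4
  H: 3
  Cl: 1
  O: 1

C4H3ClO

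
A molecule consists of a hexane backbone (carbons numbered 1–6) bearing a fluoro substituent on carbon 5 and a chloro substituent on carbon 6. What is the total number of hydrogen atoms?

12

Atom tally by fragment:
  CH3 → C:1 H:3
  CH2 → C:1 H:2
  CH2 → C:1 H:2
  CH2 → C:1 H:2
  CH(F) → C:1 H:1 F:1
  CH2Cl → C:1 H:2 Cl:1
Element totals:
  C: 6
  H: 12
  Cl: 1
  F: 1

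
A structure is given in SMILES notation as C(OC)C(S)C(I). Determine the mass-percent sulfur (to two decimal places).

13.81%

Atom tally by fragment:
  CH3OCH2 → C:2 H:5 O:1
  CH(SH) → C:1 H:2 S:1
  CH2I → C:1 H:2 I:1
Element totals:
  C: 4
  H: 9
  I: 1
  O: 1
  S: 1
Molecular formula: C4H9IOS.
Molar mass = 232.079 g/mol.
Mass from S: 1 × 32.06 = 32.060 g/mol.
%S = 32.060 / 232.079 × 100 = 13.81%.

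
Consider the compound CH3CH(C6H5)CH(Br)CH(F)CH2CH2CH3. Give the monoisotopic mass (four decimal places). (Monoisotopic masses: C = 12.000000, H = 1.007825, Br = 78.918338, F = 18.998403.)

272.0576

Element totals:
  C: 13
  H: 18
  Br: 1
  F: 1
Molecular formula: C13H18BrF.
  M = 13(12.0) + 18(1.007825) + 78.918338 + 18.998403
    = 156.000000 + 18.140850 + 78.918338 + 18.998403 = 272.057591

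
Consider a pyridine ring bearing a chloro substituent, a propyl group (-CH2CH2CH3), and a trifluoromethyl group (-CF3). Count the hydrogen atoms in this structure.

Atom tally by fragment:
  pyridine ring core → C:5 H:5 N:1
  (− 3 ring H displaced by substituents)
  + Cl → Cl:1
  + CH2CH2CH3 → C:3 H:7
  + CF3 → C:1 F:3
Element totals:
  C: 9
  H: 9
  Cl: 1
  F: 3
  N: 1

9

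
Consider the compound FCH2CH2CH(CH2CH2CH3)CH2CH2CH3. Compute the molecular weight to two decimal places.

146.25 g/mol

Element totals:
  C: 9
  H: 19
  F: 1
Molecular formula: C9H19F.
  M = 9(12.011) + 19(1.008) + 18.998
    = 108.099 + 19.152 + 18.998 = 146.249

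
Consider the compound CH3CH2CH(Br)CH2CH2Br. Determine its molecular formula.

Atom tally by fragment:
  CH3 → C:1 H:3
  CH2 → C:1 H:2
  CH(Br) → C:1 H:1 Br:1
  CH2 → C:1 H:2
  CH2Br → C:1 H:2 Br:1
Element totals:
  C: 5
  H: 10
  Br: 2

C5H10Br2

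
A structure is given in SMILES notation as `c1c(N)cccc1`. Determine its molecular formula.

C6H7N

Atom tally by fragment:
  benzene ring core → C:6 H:6
  (− 1 ring H displaced by substituents)
  + NH2 → N:1 H:2
Element totals:
  C: 6
  H: 7
  N: 1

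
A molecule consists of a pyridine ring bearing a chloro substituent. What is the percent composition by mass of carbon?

52.89%

Atom tally by fragment:
  pyridine ring core → C:5 H:5 N:1
  (− 1 ring H displaced by substituents)
  + Cl → Cl:1
Element totals:
  C: 5
  H: 4
  Cl: 1
  N: 1
Molecular formula: C5H4ClN.
Molar mass = 113.544 g/mol.
Mass from C: 5 × 12.011 = 60.055 g/mol.
%C = 60.055 / 113.544 × 100 = 52.89%.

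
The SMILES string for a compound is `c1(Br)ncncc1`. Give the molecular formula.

C4H3BrN2

Atom tally by fragment:
  pyrimidine ring core → C:4 H:4 N:2
  (− 1 ring H displaced by substituents)
  + Br → Br:1
Element totals:
  C: 4
  H: 3
  Br: 1
  N: 2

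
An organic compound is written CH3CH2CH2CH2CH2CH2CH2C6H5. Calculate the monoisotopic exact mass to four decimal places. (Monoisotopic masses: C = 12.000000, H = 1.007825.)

Atom tally by fragment:
  CH3 → C:1 H:3
  CH2 → C:1 H:2
  CH2 → C:1 H:2
  CH2 → C:1 H:2
  CH2 → C:1 H:2
  CH2 → C:1 H:2
  CH2C6H5 → C:7 H:7
Element totals:
  C: 13
  H: 20
Molecular formula: C13H20.
  M = 13(12.0) + 20(1.007825)
    = 156.000000 + 20.156500 = 176.156500

176.1565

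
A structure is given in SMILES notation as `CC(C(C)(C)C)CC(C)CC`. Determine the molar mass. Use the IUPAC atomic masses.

156.31 g/mol

Atom tally by fragment:
  CH3 → C:1 H:3
  CH(C(CH3)3) → C:5 H:10
  CH2 → C:1 H:2
  CH(CH3) → C:2 H:4
  CH2 → C:1 H:2
  CH3 → C:1 H:3
Element totals:
  C: 11
  H: 24
Molecular formula: C11H24.
  M = 11(12.011) + 24(1.008)
    = 132.121 + 24.192 = 156.313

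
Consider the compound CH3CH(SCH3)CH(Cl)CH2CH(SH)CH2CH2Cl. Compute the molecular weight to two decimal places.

Atom tally by fragment:
  CH3 → C:1 H:3
  CH(SCH3) → C:2 H:4 S:1
  CH(Cl) → C:1 H:1 Cl:1
  CH2 → C:1 H:2
  CH(SH) → C:1 H:2 S:1
  CH2 → C:1 H:2
  CH2Cl → C:1 H:2 Cl:1
Element totals:
  C: 8
  H: 16
  Cl: 2
  S: 2
Molecular formula: C8H16Cl2S2.
  M = 8(12.011) + 16(1.008) + 2(35.45) + 2(32.06)
    = 96.088 + 16.128 + 70.900 + 64.120 = 247.236

247.24 g/mol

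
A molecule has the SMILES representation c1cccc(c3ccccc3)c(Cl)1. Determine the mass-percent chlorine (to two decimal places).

Atom tally by fragment:
  benzene ring core → C:6 H:6
  (− 2 ring H displaced by substituents)
  + C6H5 → C:6 H:5
  + Cl → Cl:1
Element totals:
  C: 12
  H: 9
  Cl: 1
Molecular formula: C12H9Cl.
Molar mass = 188.654 g/mol.
Mass from Cl: 1 × 35.45 = 35.450 g/mol.
%Cl = 35.450 / 188.654 × 100 = 18.79%.

18.79%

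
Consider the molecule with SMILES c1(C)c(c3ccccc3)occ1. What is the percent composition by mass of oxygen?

Atom tally by fragment:
  furan ring core → C:4 H:4 O:1
  (− 2 ring H displaced by substituents)
  + CH3 → C:1 H:3
  + C6H5 → C:6 H:5
Element totals:
  C: 11
  H: 10
  O: 1
Molecular formula: C11H10O.
Molar mass = 158.200 g/mol.
Mass from O: 1 × 15.999 = 15.999 g/mol.
%O = 15.999 / 158.200 × 100 = 10.11%.

10.11%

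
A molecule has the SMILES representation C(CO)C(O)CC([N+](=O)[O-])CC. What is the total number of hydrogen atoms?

Atom tally by fragment:
  HOCH2CH2 → C:2 H:5 O:1
  CH(OH) → C:1 H:2 O:1
  CH2 → C:1 H:2
  CH(NO2) → C:1 H:1 N:1 O:2
  CH2 → C:1 H:2
  CH3 → C:1 H:3
Element totals:
  C: 7
  H: 15
  N: 1
  O: 4

15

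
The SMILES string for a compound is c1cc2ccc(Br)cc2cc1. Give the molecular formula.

Atom tally by fragment:
  naphthalene ring system core → C:10 H:8
  (− 1 ring H displaced by substituents)
  + Br → Br:1
Element totals:
  C: 10
  H: 7
  Br: 1

C10H7Br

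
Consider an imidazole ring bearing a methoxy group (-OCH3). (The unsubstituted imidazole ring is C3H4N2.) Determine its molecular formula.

Atom tally by fragment:
  imidazole ring core → C:3 H:4 N:2
  (− 1 ring H displaced by substituents)
  + OCH3 → C:1 H:3 O:1
Element totals:
  C: 4
  H: 6
  N: 2
  O: 1

C4H6N2O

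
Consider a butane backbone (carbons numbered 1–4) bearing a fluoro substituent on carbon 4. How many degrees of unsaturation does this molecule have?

Atom tally by fragment:
  CH3 → C:1 H:3
  CH2 → C:1 H:2
  CH2 → C:1 H:2
  CH2F → C:1 H:2 F:1
Element totals:
  C: 4
  H: 9
  F: 1
Molecular formula: C4H9F.
DoU = (2C + 2 + N − H − X) / 2 = (2·4 + 2 + 0 − 9 − 1) / 2 = 0.

0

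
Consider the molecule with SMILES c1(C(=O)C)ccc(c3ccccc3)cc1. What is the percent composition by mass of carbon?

Atom tally by fragment:
  benzene ring core → C:6 H:6
  (− 2 ring H displaced by substituents)
  + COCH3 → C:2 H:3 O:1
  + C6H5 → C:6 H:5
Element totals:
  C: 14
  H: 12
  O: 1
Molecular formula: C14H12O.
Molar mass = 196.249 g/mol.
Mass from C: 14 × 12.011 = 168.154 g/mol.
%C = 168.154 / 196.249 × 100 = 85.68%.

85.68%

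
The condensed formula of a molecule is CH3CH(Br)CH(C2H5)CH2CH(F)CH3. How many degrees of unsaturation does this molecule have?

Element totals:
  C: 8
  H: 16
  Br: 1
  F: 1
Molecular formula: C8H16BrF.
DoU = (2C + 2 + N − H − X) / 2 = (2·8 + 2 + 0 − 16 − 2) / 2 = 0.

0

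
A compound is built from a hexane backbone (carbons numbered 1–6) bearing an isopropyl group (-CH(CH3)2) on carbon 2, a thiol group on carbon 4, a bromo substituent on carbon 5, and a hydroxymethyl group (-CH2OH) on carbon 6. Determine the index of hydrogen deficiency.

0

Atom tally by fragment:
  CH3 → C:1 H:3
  CH(CH(CH3)2) → C:4 H:8
  CH2 → C:1 H:2
  CH(SH) → C:1 H:2 S:1
  CH(Br) → C:1 H:1 Br:1
  CH2CH2OH → C:2 H:5 O:1
Element totals:
  C: 10
  H: 21
  Br: 1
  O: 1
  S: 1
Molecular formula: C10H21BrOS.
DoU = (2C + 2 + N − H − X) / 2 = (2·10 + 2 + 0 − 21 − 1) / 2 = 0.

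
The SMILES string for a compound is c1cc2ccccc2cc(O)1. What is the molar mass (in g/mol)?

Atom tally by fragment:
  naphthalene ring system core → C:10 H:8
  (− 1 ring H displaced by substituents)
  + OH → O:1 H:1
Element totals:
  C: 10
  H: 8
  O: 1
Molecular formula: C10H8O.
  M = 10(12.011) + 8(1.008) + 15.999
    = 120.110 + 8.064 + 15.999 = 144.173

144.17 g/mol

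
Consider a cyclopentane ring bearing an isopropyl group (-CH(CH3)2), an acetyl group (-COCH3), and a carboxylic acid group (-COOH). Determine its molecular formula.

Atom tally by fragment:
  cyclopentane ring core → C:5 H:10
  (− 3 ring H displaced by substituents)
  + CH(CH3)2 → C:3 H:7
  + COCH3 → C:2 H:3 O:1
  + COOH → C:1 H:1 O:2
Element totals:
  C: 11
  H: 18
  O: 3

C11H18O3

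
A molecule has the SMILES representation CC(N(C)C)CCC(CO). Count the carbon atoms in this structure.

8

Atom tally by fragment:
  CH3 → C:1 H:3
  CH(N(CH3)2) → C:3 H:7 N:1
  CH2 → C:1 H:2
  CH2 → C:1 H:2
  CH2CH2OH → C:2 H:5 O:1
Element totals:
  C: 8
  H: 19
  N: 1
  O: 1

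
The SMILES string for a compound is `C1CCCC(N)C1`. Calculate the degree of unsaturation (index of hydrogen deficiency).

1

Atom tally by fragment:
  cyclohexane ring core → C:6 H:12
  (− 1 ring H displaced by substituents)
  + NH2 → N:1 H:2
Element totals:
  C: 6
  H: 13
  N: 1
Molecular formula: C6H13N.
DoU = (2C + 2 + N − H − X) / 2 = (2·6 + 2 + 1 − 13 − 0) / 2 = 1.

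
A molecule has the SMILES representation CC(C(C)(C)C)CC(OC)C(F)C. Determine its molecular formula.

Atom tally by fragment:
  CH3 → C:1 H:3
  CH(C(CH3)3) → C:5 H:10
  CH2 → C:1 H:2
  CH(OCH3) → C:2 H:4 O:1
  CH(F) → C:1 H:1 F:1
  CH3 → C:1 H:3
Element totals:
  C: 11
  H: 23
  F: 1
  O: 1

C11H23FO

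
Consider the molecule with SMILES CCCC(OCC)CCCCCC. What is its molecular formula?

C12H26O

Atom tally by fragment:
  CH3 → C:1 H:3
  CH2 → C:1 H:2
  CH2 → C:1 H:2
  CH(OC2H5) → C:3 H:6 O:1
  CH2 → C:1 H:2
  CH2 → C:1 H:2
  CH2 → C:1 H:2
  CH2 → C:1 H:2
  CH2 → C:1 H:2
  CH3 → C:1 H:3
Element totals:
  C: 12
  H: 26
  O: 1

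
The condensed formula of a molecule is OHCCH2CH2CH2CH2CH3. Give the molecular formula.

Atom tally by fragment:
  OHCCH2 → C:2 H:3 O:1
  CH2 → C:1 H:2
  CH2 → C:1 H:2
  CH2 → C:1 H:2
  CH3 → C:1 H:3
Element totals:
  C: 6
  H: 12
  O: 1

C6H12O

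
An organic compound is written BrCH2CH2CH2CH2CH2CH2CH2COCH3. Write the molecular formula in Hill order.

C9H17BrO

Atom tally by fragment:
  BrCH2 → C:1 H:2 Br:1
  CH2 → C:1 H:2
  CH2 → C:1 H:2
  CH2 → C:1 H:2
  CH2 → C:1 H:2
  CH2 → C:1 H:2
  CH2COCH3 → C:3 H:5 O:1
Element totals:
  C: 9
  H: 17
  Br: 1
  O: 1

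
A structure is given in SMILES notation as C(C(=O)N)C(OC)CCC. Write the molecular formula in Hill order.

C7H15NO2

Atom tally by fragment:
  H2NOCCH2 → C:2 H:4 O:1 N:1
  CH(OCH3) → C:2 H:4 O:1
  CH2 → C:1 H:2
  CH2 → C:1 H:2
  CH3 → C:1 H:3
Element totals:
  C: 7
  H: 15
  N: 1
  O: 2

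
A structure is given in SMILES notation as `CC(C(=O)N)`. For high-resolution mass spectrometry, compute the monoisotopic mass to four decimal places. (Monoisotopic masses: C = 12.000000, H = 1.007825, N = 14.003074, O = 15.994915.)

73.0528

Atom tally by fragment:
  CH3 → C:1 H:3
  CH2CONH2 → C:2 H:4 O:1 N:1
Element totals:
  C: 3
  H: 7
  N: 1
  O: 1
Molecular formula: C3H7NO.
  M = 3(12.0) + 7(1.007825) + 14.003074 + 15.994915
    = 36.000000 + 7.054775 + 14.003074 + 15.994915 = 73.052764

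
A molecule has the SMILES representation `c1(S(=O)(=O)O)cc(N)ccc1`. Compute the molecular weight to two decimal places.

173.19 g/mol

Atom tally by fragment:
  benzene ring core → C:6 H:6
  (− 2 ring H displaced by substituents)
  + SO3H → S:1 O:3 H:1
  + NH2 → N:1 H:2
Element totals:
  C: 6
  H: 7
  N: 1
  O: 3
  S: 1
Molecular formula: C6H7NO3S.
  M = 6(12.011) + 7(1.008) + 14.007 + 3(15.999) + 32.06
    = 72.066 + 7.056 + 14.007 + 47.997 + 32.060 = 173.186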